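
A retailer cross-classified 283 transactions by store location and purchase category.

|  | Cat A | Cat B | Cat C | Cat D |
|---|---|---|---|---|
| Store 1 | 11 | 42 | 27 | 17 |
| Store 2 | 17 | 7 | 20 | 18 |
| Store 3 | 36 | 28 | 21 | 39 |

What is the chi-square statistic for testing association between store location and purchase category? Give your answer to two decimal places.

Row totals: 97, 62, 124. Column totals: 64, 77, 68, 74. Grand total N = 283.
Expected counts (row total × column total / N):
  Store 1, Cat A: 97×64/283 = 21.936
  Store 1, Cat B: 97×77/283 = 26.392
  Store 1, Cat C: 97×68/283 = 23.307
  Store 1, Cat D: 97×74/283 = 25.364
  Store 2, Cat A: 62×64/283 = 14.021
  Store 2, Cat B: 62×77/283 = 16.869
  Store 2, Cat C: 62×68/283 = 14.898
  Store 2, Cat D: 62×74/283 = 16.212
  Store 3, Cat A: 124×64/283 = 28.042
  Store 3, Cat B: 124×77/283 = 33.739
  Store 3, Cat C: 124×68/283 = 29.795
  Store 3, Cat D: 124×74/283 = 32.424
Contributions (O − E)²/E:
  (11 − 21.936)²/21.936 = 5.4520
  (42 − 26.392)²/26.392 = 9.2304
  (27 − 23.307)²/23.307 = 0.5852
  (17 − 25.364)²/25.364 = 2.7581
  (17 − 14.021)²/14.021 = 0.6329
  (7 − 16.869)²/16.869 = 5.7737
  (20 − 14.898)²/14.898 = 1.7472
  (18 − 16.212)²/16.212 = 0.1972
  (36 − 28.042)²/28.042 = 2.2584
  (28 − 33.739)²/33.739 = 0.9762
  (21 − 29.795)²/29.795 = 2.5961
  (39 − 32.424)²/32.424 = 1.3337
χ² = 5.4520 + 9.2304 + 0.5852 + 2.7581 + 0.6329 + 5.7737 + 1.7472 + 0.1972 + 2.2584 + 0.9762 + 2.5961 + 1.3337 = 33.54

33.54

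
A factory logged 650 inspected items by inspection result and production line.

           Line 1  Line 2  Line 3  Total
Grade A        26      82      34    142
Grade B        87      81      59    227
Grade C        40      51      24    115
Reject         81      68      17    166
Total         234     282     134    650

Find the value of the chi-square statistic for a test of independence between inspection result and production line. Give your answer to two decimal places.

Grand total N = 650.
Expected counts (row total × column total / N):
  Grade A, Line 1: 142×234/650 = 51.120
  Grade A, Line 2: 142×282/650 = 61.606
  Grade A, Line 3: 142×134/650 = 29.274
  Grade B, Line 1: 227×234/650 = 81.720
  Grade B, Line 2: 227×282/650 = 98.483
  Grade B, Line 3: 227×134/650 = 46.797
  Grade C, Line 1: 115×234/650 = 41.400
  Grade C, Line 2: 115×282/650 = 49.892
  Grade C, Line 3: 115×134/650 = 23.708
  Reject, Line 1: 166×234/650 = 59.760
  Reject, Line 2: 166×282/650 = 72.018
  Reject, Line 3: 166×134/650 = 34.222
Contributions (O − E)²/E:
  (26 − 51.120)²/51.120 = 12.3438
  (82 − 61.606)²/61.606 = 6.7512
  (34 − 29.274)²/29.274 = 0.7630
  (87 − 81.720)²/81.720 = 0.3411
  (81 − 98.483)²/98.483 = 3.1036
  (59 − 46.797)²/46.797 = 3.1821
  (40 − 41.400)²/41.400 = 0.0473
  (51 − 49.892)²/49.892 = 0.0246
  (24 − 23.708)²/23.708 = 0.0036
  (81 − 59.760)²/59.760 = 7.5492
  (68 − 72.018)²/72.018 = 0.2242
  (17 − 34.222)²/34.222 = 8.6669
χ² = 12.3438 + 6.7512 + 0.7630 + 0.3411 + 3.1036 + 3.1821 + 0.0473 + 0.0246 + 0.0036 + 7.5492 + 0.2242 + 8.6669 = 43.00

43.00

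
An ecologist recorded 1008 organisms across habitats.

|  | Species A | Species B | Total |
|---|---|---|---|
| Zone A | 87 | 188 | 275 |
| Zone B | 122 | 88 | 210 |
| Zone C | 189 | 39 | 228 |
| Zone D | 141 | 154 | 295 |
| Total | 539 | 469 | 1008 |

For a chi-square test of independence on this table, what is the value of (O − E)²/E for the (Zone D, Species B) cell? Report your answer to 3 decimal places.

2.042

Row total (Zone D) = 295; column total (Species B) = 469; N = 1008.
Expected count E = 295 × 469 / 1008 = 137.2569.
Contribution = (O − E)²/E = (154 − 137.2569)² / 137.2569 = 2.042.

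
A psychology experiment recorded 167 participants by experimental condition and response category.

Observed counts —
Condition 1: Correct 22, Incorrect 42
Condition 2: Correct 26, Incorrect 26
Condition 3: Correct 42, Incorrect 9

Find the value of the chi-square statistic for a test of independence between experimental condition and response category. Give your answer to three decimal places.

26.753

Row totals: 64, 52, 51. Column totals: 90, 77. Grand total N = 167.
Expected counts (row total × column total / N):
  Condition 1, Correct: 64×90/167 = 34.4910
  Condition 1, Incorrect: 64×77/167 = 29.5090
  Condition 2, Correct: 52×90/167 = 28.0240
  Condition 2, Incorrect: 52×77/167 = 23.9760
  Condition 3, Correct: 51×90/167 = 27.4850
  Condition 3, Incorrect: 51×77/167 = 23.5150
Contributions (O − E)²/E:
  (22 − 34.4910)²/34.4910 = 4.5236
  (42 − 29.5090)²/29.5090 = 5.2874
  (26 − 28.0240)²/28.0240 = 0.1462
  (26 − 23.9760)²/23.9760 = 0.1709
  (42 − 27.4850)²/27.4850 = 7.6655
  (9 − 23.5150)²/23.5150 = 8.9596
χ² = 4.5236 + 5.2874 + 0.1462 + 0.1709 + 7.6655 + 8.9596 = 26.753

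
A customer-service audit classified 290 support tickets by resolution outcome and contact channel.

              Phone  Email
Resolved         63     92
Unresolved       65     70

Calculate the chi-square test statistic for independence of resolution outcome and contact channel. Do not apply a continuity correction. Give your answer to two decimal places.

Row totals: 155, 135. Column totals: 128, 162. Grand total N = 290.
Expected counts (row total × column total / N):
  Resolved, Phone: 155×128/290 = 68.414
  Resolved, Email: 155×162/290 = 86.586
  Unresolved, Phone: 135×128/290 = 59.586
  Unresolved, Email: 135×162/290 = 75.414
Contributions (O − E)²/E:
  (63 − 68.414)²/68.414 = 0.4284
  (92 − 86.586)²/86.586 = 0.3385
  (65 − 59.586)²/59.586 = 0.4919
  (70 − 75.414)²/75.414 = 0.3887
χ² = 0.4284 + 0.3385 + 0.4919 + 0.3887 = 1.65

1.65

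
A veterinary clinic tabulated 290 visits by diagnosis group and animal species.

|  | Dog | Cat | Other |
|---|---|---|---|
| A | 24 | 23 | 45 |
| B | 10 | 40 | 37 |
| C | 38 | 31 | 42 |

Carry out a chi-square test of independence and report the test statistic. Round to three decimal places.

Row totals: 92, 87, 111. Column totals: 72, 94, 124. Grand total N = 290.
Expected counts (row total × column total / N):
  A, Dog: 92×72/290 = 22.8414
  A, Cat: 92×94/290 = 29.8207
  A, Other: 92×124/290 = 39.3379
  B, Dog: 87×72/290 = 21.6000
  B, Cat: 87×94/290 = 28.2000
  B, Other: 87×124/290 = 37.2000
  C, Dog: 111×72/290 = 27.5586
  C, Cat: 111×94/290 = 35.9793
  C, Other: 111×124/290 = 47.4621
Contributions (O − E)²/E:
  (24 − 22.8414)²/22.8414 = 0.0588
  (23 − 29.8207)²/29.8207 = 1.5601
  (45 − 39.3379)²/39.3379 = 0.8150
  (10 − 21.6000)²/21.6000 = 6.2296
  (40 − 28.2000)²/28.2000 = 4.9376
  (37 − 37.2000)²/37.2000 = 0.0011
  (38 − 27.5586)²/27.5586 = 3.9560
  (31 − 35.9793)²/35.9793 = 0.6891
  (42 − 47.4621)²/47.4621 = 0.6286
χ² = 0.0588 + 1.5601 + 0.8150 + 6.2296 + 4.9376 + 0.0011 + 3.9560 + 0.6891 + 0.6286 = 18.876

18.876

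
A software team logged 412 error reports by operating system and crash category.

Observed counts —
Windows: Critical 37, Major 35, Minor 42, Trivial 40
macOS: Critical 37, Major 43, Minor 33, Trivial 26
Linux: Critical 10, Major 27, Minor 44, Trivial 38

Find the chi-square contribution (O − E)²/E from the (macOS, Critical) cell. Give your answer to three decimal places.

2.646

Row total (macOS) = 139; column total (Critical) = 84; N = 412.
Expected count E = 139 × 84 / 412 = 28.3398.
Contribution = (O − E)²/E = (37 − 28.3398)² / 28.3398 = 2.646.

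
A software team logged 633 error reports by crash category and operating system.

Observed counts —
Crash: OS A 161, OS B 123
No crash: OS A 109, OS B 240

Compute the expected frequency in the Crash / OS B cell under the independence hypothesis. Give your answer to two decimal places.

162.86

Row total (Crash) = 284; column total (OS B) = 363; grand total N = 633.
Expected count = (row total × column total) / N = 284 × 363 / 633 = 162.86.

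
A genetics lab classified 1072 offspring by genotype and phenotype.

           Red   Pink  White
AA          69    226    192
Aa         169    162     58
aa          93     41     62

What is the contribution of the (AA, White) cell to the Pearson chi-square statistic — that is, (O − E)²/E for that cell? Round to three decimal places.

Row total (AA) = 487; column total (White) = 312; N = 1072.
Expected count E = 487 × 312 / 1072 = 141.7388.
Contribution = (O − E)²/E = (192 − 141.7388)² / 141.7388 = 17.823.

17.823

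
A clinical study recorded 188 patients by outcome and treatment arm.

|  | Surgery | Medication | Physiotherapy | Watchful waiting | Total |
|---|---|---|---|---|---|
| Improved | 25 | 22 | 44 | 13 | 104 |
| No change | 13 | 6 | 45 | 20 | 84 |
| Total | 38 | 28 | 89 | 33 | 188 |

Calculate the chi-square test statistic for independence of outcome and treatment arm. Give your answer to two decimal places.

12.44

Grand total N = 188.
Expected counts (row total × column total / N):
  Improved, Surgery: 104×38/188 = 21.021
  Improved, Medication: 104×28/188 = 15.489
  Improved, Physiotherapy: 104×89/188 = 49.234
  Improved, Watchful waiting: 104×33/188 = 18.255
  No change, Surgery: 84×38/188 = 16.979
  No change, Medication: 84×28/188 = 12.511
  No change, Physiotherapy: 84×89/188 = 39.766
  No change, Watchful waiting: 84×33/188 = 14.745
Contributions (O − E)²/E:
  (25 − 21.021)²/21.021 = 0.7532
  (22 − 15.489)²/15.489 = 2.7370
  (44 − 49.234)²/49.234 = 0.5564
  (13 − 18.255)²/18.255 = 1.5127
  (13 − 16.979)²/16.979 = 0.9325
  (6 − 12.511)²/12.511 = 3.3885
  (45 − 39.766)²/39.766 = 0.6889
  (20 − 14.745)²/14.745 = 1.8728
χ² = 0.7532 + 2.7370 + 0.5564 + 1.5127 + 0.9325 + 3.3885 + 0.6889 + 1.8728 = 12.44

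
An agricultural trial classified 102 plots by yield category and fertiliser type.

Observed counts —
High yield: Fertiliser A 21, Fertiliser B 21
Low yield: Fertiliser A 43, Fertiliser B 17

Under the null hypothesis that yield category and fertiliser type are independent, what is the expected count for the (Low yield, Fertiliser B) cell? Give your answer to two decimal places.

22.35

Row total (Low yield) = 60; column total (Fertiliser B) = 38; grand total N = 102.
Expected count = (row total × column total) / N = 60 × 38 / 102 = 22.35.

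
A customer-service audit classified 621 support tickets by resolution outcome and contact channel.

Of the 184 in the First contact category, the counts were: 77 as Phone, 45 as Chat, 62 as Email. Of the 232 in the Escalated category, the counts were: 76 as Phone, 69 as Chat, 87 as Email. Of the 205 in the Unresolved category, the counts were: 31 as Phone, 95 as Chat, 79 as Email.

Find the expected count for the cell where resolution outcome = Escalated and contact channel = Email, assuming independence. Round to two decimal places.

85.18

Row total (Escalated) = 232; column total (Email) = 228; grand total N = 621.
Expected count = (row total × column total) / N = 232 × 228 / 621 = 85.18.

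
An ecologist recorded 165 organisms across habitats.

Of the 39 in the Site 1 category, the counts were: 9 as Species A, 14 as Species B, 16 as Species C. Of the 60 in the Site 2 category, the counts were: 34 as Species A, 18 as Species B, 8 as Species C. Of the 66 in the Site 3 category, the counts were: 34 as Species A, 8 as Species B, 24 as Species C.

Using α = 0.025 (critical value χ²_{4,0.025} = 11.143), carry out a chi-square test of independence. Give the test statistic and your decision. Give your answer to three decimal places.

21.505; reject H₀

Row totals: 39, 60, 66. Column totals: 77, 40, 48. Grand total N = 165.
Expected counts (row total × column total / N):
  Site 1, Species A: 39×77/165 = 18.2000
  Site 1, Species B: 39×40/165 = 9.4545
  Site 1, Species C: 39×48/165 = 11.3455
  Site 2, Species A: 60×77/165 = 28.0000
  Site 2, Species B: 60×40/165 = 14.5455
  Site 2, Species C: 60×48/165 = 17.4545
  Site 3, Species A: 66×77/165 = 30.8000
  Site 3, Species B: 66×40/165 = 16.0000
  Site 3, Species C: 66×48/165 = 19.2000
Contributions (O − E)²/E:
  (9 − 18.2000)²/18.2000 = 4.6505
  (14 − 9.4545)²/9.4545 = 2.1854
  (16 − 11.3455)²/11.3455 = 1.9095
  (34 − 28.0000)²/28.0000 = 1.2857
  (18 − 14.5455)²/14.5455 = 0.8204
  (8 − 17.4545)²/17.4545 = 5.1212
  (34 − 30.8000)²/30.8000 = 0.3325
  (8 − 16.0000)²/16.0000 = 4.0000
  (24 − 19.2000)²/19.2000 = 1.2000
χ² = 4.6505 + 2.1854 + 1.9095 + 1.2857 + 0.8204 + 5.1212 + 0.3325 + 4.0000 + 1.2000 = 21.505
df = (3−1)(3−1) = 4. Since 21.505 > 11.143, reject the null hypothesis of independence at α = 0.025.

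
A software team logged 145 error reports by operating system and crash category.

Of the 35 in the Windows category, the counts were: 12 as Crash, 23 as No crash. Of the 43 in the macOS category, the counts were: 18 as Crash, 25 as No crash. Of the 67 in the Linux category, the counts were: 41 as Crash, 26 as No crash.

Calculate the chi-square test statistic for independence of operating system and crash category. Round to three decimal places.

7.896

Row totals: 35, 43, 67. Column totals: 71, 74. Grand total N = 145.
Expected counts (row total × column total / N):
  Windows, Crash: 35×71/145 = 17.1379
  Windows, No crash: 35×74/145 = 17.8621
  macOS, Crash: 43×71/145 = 21.0552
  macOS, No crash: 43×74/145 = 21.9448
  Linux, Crash: 67×71/145 = 32.8069
  Linux, No crash: 67×74/145 = 34.1931
Contributions (O − E)²/E:
  (12 − 17.1379)²/17.1379 = 1.5403
  (23 − 17.8621)²/17.8621 = 1.4779
  (18 − 21.0552)²/21.0552 = 0.4433
  (25 − 21.9448)²/21.9448 = 0.4254
  (41 − 32.8069)²/32.8069 = 2.0461
  (26 − 34.1931)²/34.1931 = 1.9632
χ² = 1.5403 + 1.4779 + 0.4433 + 0.4254 + 2.0461 + 1.9632 = 7.896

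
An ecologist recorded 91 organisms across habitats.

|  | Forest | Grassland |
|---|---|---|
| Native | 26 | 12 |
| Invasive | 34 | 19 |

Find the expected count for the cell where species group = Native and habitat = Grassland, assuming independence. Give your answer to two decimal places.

Row total (Native) = 38; column total (Grassland) = 31; grand total N = 91.
Expected count = (row total × column total) / N = 38 × 31 / 91 = 12.95.

12.95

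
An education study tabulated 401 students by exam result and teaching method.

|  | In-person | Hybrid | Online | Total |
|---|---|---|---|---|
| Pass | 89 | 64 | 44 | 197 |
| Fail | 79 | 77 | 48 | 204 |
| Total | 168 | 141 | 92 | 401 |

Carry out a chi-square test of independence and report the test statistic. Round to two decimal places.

Grand total N = 401.
Expected counts (row total × column total / N):
  Pass, In-person: 197×168/401 = 82.534
  Pass, Hybrid: 197×141/401 = 69.269
  Pass, Online: 197×92/401 = 45.197
  Fail, In-person: 204×168/401 = 85.466
  Fail, Hybrid: 204×141/401 = 71.731
  Fail, Online: 204×92/401 = 46.803
Contributions (O − E)²/E:
  (89 − 82.534)²/82.534 = 0.5066
  (64 − 69.269)²/69.269 = 0.4008
  (44 − 45.197)²/45.197 = 0.0317
  (79 − 85.466)²/85.466 = 0.4892
  (77 − 71.731)²/71.731 = 0.3870
  (48 − 46.803)²/46.803 = 0.0306
χ² = 0.5066 + 0.4008 + 0.0317 + 0.4892 + 0.3870 + 0.0306 = 1.85

1.85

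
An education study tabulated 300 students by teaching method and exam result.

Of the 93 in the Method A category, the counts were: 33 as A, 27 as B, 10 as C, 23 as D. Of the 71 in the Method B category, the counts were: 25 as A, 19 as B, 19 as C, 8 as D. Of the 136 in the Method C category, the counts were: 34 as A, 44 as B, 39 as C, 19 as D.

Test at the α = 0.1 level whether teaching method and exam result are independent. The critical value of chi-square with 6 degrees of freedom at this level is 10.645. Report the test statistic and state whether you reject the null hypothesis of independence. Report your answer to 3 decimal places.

17.114; reject H₀

Row totals: 93, 71, 136. Column totals: 92, 90, 68, 50. Grand total N = 300.
Expected counts (row total × column total / N):
  Method A, A: 93×92/300 = 28.5200
  Method A, B: 93×90/300 = 27.9000
  Method A, C: 93×68/300 = 21.0800
  Method A, D: 93×50/300 = 15.5000
  Method B, A: 71×92/300 = 21.7733
  Method B, B: 71×90/300 = 21.3000
  Method B, C: 71×68/300 = 16.0933
  Method B, D: 71×50/300 = 11.8333
  Method C, A: 136×92/300 = 41.7067
  Method C, B: 136×90/300 = 40.8000
  Method C, C: 136×68/300 = 30.8267
  Method C, D: 136×50/300 = 22.6667
Contributions (O − E)²/E:
  (33 − 28.5200)²/28.5200 = 0.7037
  (27 − 27.9000)²/27.9000 = 0.0290
  (10 − 21.0800)²/21.0800 = 5.8238
  (23 − 15.5000)²/15.5000 = 3.6290
  (25 − 21.7733)²/21.7733 = 0.4782
  (19 − 21.3000)²/21.3000 = 0.2484
  (19 − 16.0933)²/16.0933 = 0.5250
  (8 − 11.8333)²/11.8333 = 1.2418
  (34 − 41.7067)²/41.7067 = 1.4241
  (44 − 40.8000)²/40.8000 = 0.2510
  (39 − 30.8267)²/30.8267 = 2.1670
  (19 − 22.6667)²/22.6667 = 0.5931
χ² = 0.7037 + 0.0290 + 5.8238 + 3.6290 + 0.4782 + 0.2484 + 0.5250 + 1.2418 + 1.4241 + 0.2510 + 2.1670 + 0.5931 = 17.114
df = (3−1)(4−1) = 6. Since 17.114 > 10.645, reject the null hypothesis of independence at α = 0.1.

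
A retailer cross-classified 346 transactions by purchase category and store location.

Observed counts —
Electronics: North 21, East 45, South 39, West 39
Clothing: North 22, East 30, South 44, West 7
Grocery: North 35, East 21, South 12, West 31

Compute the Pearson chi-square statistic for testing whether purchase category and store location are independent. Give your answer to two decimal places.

Row totals: 144, 103, 99. Column totals: 78, 96, 95, 77. Grand total N = 346.
Expected counts (row total × column total / N):
  Electronics, North: 144×78/346 = 32.462
  Electronics, East: 144×96/346 = 39.954
  Electronics, South: 144×95/346 = 39.538
  Electronics, West: 144×77/346 = 32.046
  Clothing, North: 103×78/346 = 23.220
  Clothing, East: 103×96/346 = 28.578
  Clothing, South: 103×95/346 = 28.280
  Clothing, West: 103×77/346 = 22.922
  Grocery, North: 99×78/346 = 22.318
  Grocery, East: 99×96/346 = 27.468
  Grocery, South: 99×95/346 = 27.182
  Grocery, West: 99×77/346 = 22.032
Contributions (O − E)²/E:
  (21 − 32.462)²/32.462 = 4.0471
  (45 − 39.954)²/39.954 = 0.6373
  (39 − 39.538)²/39.538 = 0.0073
  (39 − 32.046)²/32.046 = 1.5090
  (22 − 23.220)²/23.220 = 0.0641
  (30 − 28.578)²/28.578 = 0.0708
  (44 − 28.280)²/28.280 = 8.7383
  (7 − 22.922)²/22.922 = 11.0597
  (35 − 22.318)²/22.318 = 7.2064
  (21 − 27.468)²/27.468 = 1.5230
  (12 − 27.182)²/27.182 = 8.4796
  (31 − 22.032)²/22.032 = 3.6504
χ² = 4.0471 + 0.6373 + 0.0073 + 1.5090 + 0.0641 + 0.0708 + 8.7383 + 11.0597 + 7.2064 + 1.5230 + 8.4796 + 3.6504 = 46.99

46.99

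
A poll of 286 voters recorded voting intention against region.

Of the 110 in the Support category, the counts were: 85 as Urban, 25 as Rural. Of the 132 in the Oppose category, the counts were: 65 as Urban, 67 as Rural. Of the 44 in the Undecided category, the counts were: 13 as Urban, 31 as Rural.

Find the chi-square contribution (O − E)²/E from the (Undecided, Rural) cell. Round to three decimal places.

Row total (Undecided) = 44; column total (Rural) = 123; N = 286.
Expected count E = 44 × 123 / 286 = 18.9231.
Contribution = (O − E)²/E = (31 − 18.9231)² / 18.9231 = 7.708.

7.708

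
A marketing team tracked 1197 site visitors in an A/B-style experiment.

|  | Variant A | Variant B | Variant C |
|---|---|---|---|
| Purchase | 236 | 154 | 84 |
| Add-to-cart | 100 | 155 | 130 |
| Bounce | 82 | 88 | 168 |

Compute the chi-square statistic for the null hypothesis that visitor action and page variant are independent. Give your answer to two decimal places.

Row totals: 474, 385, 338. Column totals: 418, 397, 382. Grand total N = 1197.
Expected counts (row total × column total / N):
  Purchase, Variant A: 474×418/1197 = 165.524
  Purchase, Variant B: 474×397/1197 = 157.208
  Purchase, Variant C: 474×382/1197 = 151.268
  Add-to-cart, Variant A: 385×418/1197 = 134.444
  Add-to-cart, Variant B: 385×397/1197 = 127.690
  Add-to-cart, Variant C: 385×382/1197 = 122.865
  Bounce, Variant A: 338×418/1197 = 118.032
  Bounce, Variant B: 338×397/1197 = 112.102
  Bounce, Variant C: 338×382/1197 = 107.866
Contributions (O − E)²/E:
  (236 − 165.524)²/165.524 = 30.0069
  (154 − 157.208)²/157.208 = 0.0655
  (84 − 151.268)²/151.268 = 29.9137
  (100 − 134.444)²/134.444 = 8.8244
  (155 − 127.690)²/127.690 = 5.8410
  (130 − 122.865)²/122.865 = 0.4143
  (82 − 118.032)²/118.032 = 10.9996
  (88 − 112.102)²/112.102 = 5.1819
  (168 − 107.866)²/107.866 = 33.5240
χ² = 30.0069 + 0.0655 + 29.9137 + 8.8244 + 5.8410 + 0.4143 + 10.9996 + 5.1819 + 33.5240 = 124.77

124.77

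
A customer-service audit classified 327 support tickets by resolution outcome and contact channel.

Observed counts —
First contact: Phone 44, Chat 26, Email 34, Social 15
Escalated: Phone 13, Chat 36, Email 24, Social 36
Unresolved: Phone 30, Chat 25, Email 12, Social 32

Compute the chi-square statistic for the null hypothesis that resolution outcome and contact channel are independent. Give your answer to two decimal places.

Row totals: 119, 109, 99. Column totals: 87, 87, 70, 83. Grand total N = 327.
Expected counts (row total × column total / N):
  First contact, Phone: 119×87/327 = 31.661
  First contact, Chat: 119×87/327 = 31.661
  First contact, Email: 119×70/327 = 25.474
  First contact, Social: 119×83/327 = 30.205
  Escalated, Phone: 109×87/327 = 29.000
  Escalated, Chat: 109×87/327 = 29.000
  Escalated, Email: 109×70/327 = 23.333
  Escalated, Social: 109×83/327 = 27.667
  Unresolved, Phone: 99×87/327 = 26.339
  Unresolved, Chat: 99×87/327 = 26.339
  Unresolved, Email: 99×70/327 = 21.193
  Unresolved, Social: 99×83/327 = 25.128
Contributions (O − E)²/E:
  (44 − 31.661)²/31.661 = 4.8088
  (26 − 31.661)²/31.661 = 1.0122
  (34 − 25.474)²/25.474 = 2.8536
  (15 − 30.205)²/30.205 = 7.6541
  (13 − 29.000)²/29.000 = 8.8276
  (36 − 29.000)²/29.000 = 1.6897
  (24 − 23.333)²/23.333 = 0.0191
  (36 − 27.667)²/27.667 = 2.5098
  (30 − 26.339)²/26.339 = 0.5089
  (25 − 26.339)²/26.339 = 0.0681
  (12 − 21.193)²/21.193 = 3.9877
  (32 − 25.128)²/25.128 = 1.8794
χ² = 4.8088 + 1.0122 + 2.8536 + 7.6541 + 8.8276 + 1.6897 + 0.0191 + 2.5098 + 0.5089 + 0.0681 + 3.9877 + 1.8794 = 35.82

35.82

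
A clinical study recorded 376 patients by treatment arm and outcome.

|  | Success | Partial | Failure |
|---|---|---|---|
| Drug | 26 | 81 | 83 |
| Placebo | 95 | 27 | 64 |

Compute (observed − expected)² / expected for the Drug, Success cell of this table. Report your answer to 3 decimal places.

20.200

Row total (Drug) = 190; column total (Success) = 121; N = 376.
Expected count E = 190 × 121 / 376 = 61.14362.
Contribution = (O − E)²/E = (26 − 61.14362)² / 61.14362 = 20.200.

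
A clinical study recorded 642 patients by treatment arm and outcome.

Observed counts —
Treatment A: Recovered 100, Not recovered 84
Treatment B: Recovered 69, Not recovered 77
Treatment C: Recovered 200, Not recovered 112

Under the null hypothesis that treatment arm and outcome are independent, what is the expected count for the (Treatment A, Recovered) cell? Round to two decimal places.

Row total (Treatment A) = 184; column total (Recovered) = 369; grand total N = 642.
Expected count = (row total × column total) / N = 184 × 369 / 642 = 105.76.

105.76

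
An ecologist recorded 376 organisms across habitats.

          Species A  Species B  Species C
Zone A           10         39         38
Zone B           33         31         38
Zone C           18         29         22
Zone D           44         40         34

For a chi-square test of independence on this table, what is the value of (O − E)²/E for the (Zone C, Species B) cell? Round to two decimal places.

0.48

Row total (Zone C) = 69; column total (Species B) = 139; N = 376.
Expected count E = 69 × 139 / 376 = 25.508.
Contribution = (O − E)²/E = (29 − 25.508)² / 25.508 = 0.48.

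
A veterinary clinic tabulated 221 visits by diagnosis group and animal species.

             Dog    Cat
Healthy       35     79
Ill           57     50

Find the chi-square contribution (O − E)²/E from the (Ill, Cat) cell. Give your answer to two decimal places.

Row total (Ill) = 107; column total (Cat) = 129; N = 221.
Expected count E = 107 × 129 / 221 = 62.457.
Contribution = (O − E)²/E = (50 − 62.457)² / 62.457 = 2.48.

2.48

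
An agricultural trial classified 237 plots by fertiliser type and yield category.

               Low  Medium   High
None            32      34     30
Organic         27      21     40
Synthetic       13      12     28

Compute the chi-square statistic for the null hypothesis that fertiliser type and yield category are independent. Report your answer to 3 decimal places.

Row totals: 96, 88, 53. Column totals: 72, 67, 98. Grand total N = 237.
Expected counts (row total × column total / N):
  None, Low: 96×72/237 = 29.16456
  None, Medium: 96×67/237 = 27.13924
  None, High: 96×98/237 = 39.69620
  Organic, Low: 88×72/237 = 26.73418
  Organic, Medium: 88×67/237 = 24.87764
  Organic, High: 88×98/237 = 36.38819
  Synthetic, Low: 53×72/237 = 16.10127
  Synthetic, Medium: 53×67/237 = 14.98312
  Synthetic, High: 53×98/237 = 21.91561
Contributions (O − E)²/E:
  (32 − 29.16456)²/29.16456 = 0.2757
  (34 − 27.13924)²/27.13924 = 1.7344
  (30 − 39.69620)²/39.69620 = 2.3684
  (27 − 26.73418)²/26.73418 = 0.0026
  (21 − 24.87764)²/24.87764 = 0.6044
  (40 − 36.38819)²/36.38819 = 0.3585
  (13 − 16.10127)²/16.10127 = 0.5973
  (12 − 14.98312)²/14.98312 = 0.5939
  (28 − 21.91561)²/21.91561 = 1.6892
χ² = 0.2757 + 1.7344 + 2.3684 + 0.0026 + 0.6044 + 0.3585 + 0.5973 + 0.5939 + 1.6892 = 8.224

8.224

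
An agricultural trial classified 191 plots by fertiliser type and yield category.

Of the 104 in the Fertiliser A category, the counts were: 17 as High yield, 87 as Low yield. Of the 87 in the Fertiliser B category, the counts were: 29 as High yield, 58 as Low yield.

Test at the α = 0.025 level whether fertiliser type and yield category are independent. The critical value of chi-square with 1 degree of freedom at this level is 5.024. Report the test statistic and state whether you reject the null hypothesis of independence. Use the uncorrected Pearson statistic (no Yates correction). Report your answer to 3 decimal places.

Row totals: 104, 87. Column totals: 46, 145. Grand total N = 191.
Expected counts (row total × column total / N):
  Fertiliser A, High yield: 104×46/191 = 25.0471
  Fertiliser A, Low yield: 104×145/191 = 78.9529
  Fertiliser B, High yield: 87×46/191 = 20.9529
  Fertiliser B, Low yield: 87×145/191 = 66.0471
Contributions (O − E)²/E:
  (17 − 25.0471)²/25.0471 = 2.5854
  (87 − 78.9529)²/78.9529 = 0.8202
  (29 − 20.9529)²/20.9529 = 3.0905
  (58 − 66.0471)²/66.0471 = 0.9804
χ² = 2.5854 + 0.8202 + 3.0905 + 0.9804 = 7.477
df = (2−1)(2−1) = 1. Since 7.477 > 5.024, reject the null hypothesis of independence at α = 0.025.

7.477; reject H₀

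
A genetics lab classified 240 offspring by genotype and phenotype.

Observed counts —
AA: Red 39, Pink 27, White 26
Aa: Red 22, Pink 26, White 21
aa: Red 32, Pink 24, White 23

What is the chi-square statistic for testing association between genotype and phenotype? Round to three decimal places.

Row totals: 92, 69, 79. Column totals: 93, 77, 70. Grand total N = 240.
Expected counts (row total × column total / N):
  AA, Red: 92×93/240 = 35.6500
  AA, Pink: 92×77/240 = 29.5167
  AA, White: 92×70/240 = 26.8333
  Aa, Red: 69×93/240 = 26.7375
  Aa, Pink: 69×77/240 = 22.1375
  Aa, White: 69×70/240 = 20.1250
  aa, Red: 79×93/240 = 30.6125
  aa, Pink: 79×77/240 = 25.3458
  aa, White: 79×70/240 = 23.0417
Contributions (O − E)²/E:
  (39 − 35.6500)²/35.6500 = 0.3148
  (27 − 29.5167)²/29.5167 = 0.2146
  (26 − 26.8333)²/26.8333 = 0.0259
  (22 − 26.7375)²/26.7375 = 0.8394
  (26 − 22.1375)²/22.1375 = 0.6739
  (21 − 20.1250)²/20.1250 = 0.0380
  (32 − 30.6125)²/30.6125 = 0.0629
  (24 − 25.3458)²/25.3458 = 0.0715
  (23 − 23.0417)²/23.0417 = 0.0001
χ² = 0.3148 + 0.2146 + 0.0259 + 0.8394 + 0.6739 + 0.0380 + 0.0629 + 0.0715 + 0.0001 = 2.241

2.241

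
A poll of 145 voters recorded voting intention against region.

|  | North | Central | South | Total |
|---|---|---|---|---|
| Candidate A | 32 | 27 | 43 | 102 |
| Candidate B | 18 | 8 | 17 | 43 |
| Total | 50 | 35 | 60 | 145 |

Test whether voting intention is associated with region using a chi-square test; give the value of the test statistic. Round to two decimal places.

Grand total N = 145.
Expected counts (row total × column total / N):
  Candidate A, North: 102×50/145 = 35.172
  Candidate A, Central: 102×35/145 = 24.621
  Candidate A, South: 102×60/145 = 42.207
  Candidate B, North: 43×50/145 = 14.828
  Candidate B, Central: 43×35/145 = 10.379
  Candidate B, South: 43×60/145 = 17.793
Contributions (O − E)²/E:
  (32 − 35.172)²/35.172 = 0.2861
  (27 − 24.621)²/24.621 = 0.2299
  (43 − 42.207)²/42.207 = 0.0149
  (18 − 14.828)²/14.828 = 0.6786
  (8 − 10.379)²/10.379 = 0.5453
  (17 − 17.793)²/17.793 = 0.0353
χ² = 0.2861 + 0.2299 + 0.0149 + 0.6786 + 0.5453 + 0.0353 = 1.79

1.79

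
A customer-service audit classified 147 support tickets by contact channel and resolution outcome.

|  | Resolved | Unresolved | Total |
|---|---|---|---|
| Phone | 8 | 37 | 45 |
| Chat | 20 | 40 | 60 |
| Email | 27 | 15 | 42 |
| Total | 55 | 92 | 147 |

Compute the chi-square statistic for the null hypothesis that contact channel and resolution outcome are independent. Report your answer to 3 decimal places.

20.788

Grand total N = 147.
Expected counts (row total × column total / N):
  Phone, Resolved: 45×55/147 = 16.8367
  Phone, Unresolved: 45×92/147 = 28.1633
  Chat, Resolved: 60×55/147 = 22.4490
  Chat, Unresolved: 60×92/147 = 37.5510
  Email, Resolved: 42×55/147 = 15.7143
  Email, Unresolved: 42×92/147 = 26.2857
Contributions (O − E)²/E:
  (8 − 16.8367)²/16.8367 = 4.6379
  (37 − 28.1633)²/28.1633 = 2.7727
  (20 − 22.4490)²/22.4490 = 0.2672
  (40 − 37.5510)²/37.5510 = 0.1597
  (27 − 15.7143)²/15.7143 = 8.1052
  (15 − 26.2857)²/26.2857 = 4.8455
χ² = 4.6379 + 2.7727 + 0.2672 + 0.1597 + 8.1052 + 4.8455 = 20.788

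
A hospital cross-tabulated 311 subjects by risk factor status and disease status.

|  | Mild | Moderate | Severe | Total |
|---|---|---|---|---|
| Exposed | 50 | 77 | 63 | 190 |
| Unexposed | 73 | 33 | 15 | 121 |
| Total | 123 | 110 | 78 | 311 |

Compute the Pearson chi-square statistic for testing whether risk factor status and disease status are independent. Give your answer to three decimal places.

Grand total N = 311.
Expected counts (row total × column total / N):
  Exposed, Mild: 190×123/311 = 75.1447
  Exposed, Moderate: 190×110/311 = 67.2026
  Exposed, Severe: 190×78/311 = 47.6527
  Unexposed, Mild: 121×123/311 = 47.8553
  Unexposed, Moderate: 121×110/311 = 42.7974
  Unexposed, Severe: 121×78/311 = 30.3473
Contributions (O − E)²/E:
  (50 − 75.1447)²/75.1447 = 8.4138
  (77 − 67.2026)²/67.2026 = 1.4284
  (63 − 47.6527)²/47.6527 = 4.9428
  (73 − 47.8553)²/47.8553 = 13.2118
  (33 − 42.7974)²/42.7974 = 2.2429
  (15 − 30.3473)²/30.3473 = 7.7615
χ² = 8.4138 + 1.4284 + 4.9428 + 13.2118 + 2.2429 + 7.7615 = 38.001

38.001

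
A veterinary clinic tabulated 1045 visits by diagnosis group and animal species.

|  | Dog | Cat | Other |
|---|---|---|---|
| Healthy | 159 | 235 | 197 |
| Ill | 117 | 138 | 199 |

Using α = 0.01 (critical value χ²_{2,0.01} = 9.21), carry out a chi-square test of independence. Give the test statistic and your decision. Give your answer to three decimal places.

13.905; reject H₀

Row totals: 591, 454. Column totals: 276, 373, 396. Grand total N = 1045.
Expected counts (row total × column total / N):
  Healthy, Dog: 591×276/1045 = 156.0919
  Healthy, Cat: 591×373/1045 = 210.9502
  Healthy, Other: 591×396/1045 = 223.9579
  Ill, Dog: 454×276/1045 = 119.9081
  Ill, Cat: 454×373/1045 = 162.0498
  Ill, Other: 454×396/1045 = 172.0421
Contributions (O − E)²/E:
  (159 − 156.0919)²/156.0919 = 0.0542
  (235 − 210.9502)²/210.9502 = 2.7418
  (197 − 223.9579)²/223.9579 = 3.2449
  (117 − 119.9081)²/119.9081 = 0.0705
  (138 − 162.0498)²/162.0498 = 3.5692
  (199 − 172.0421)²/172.0421 = 4.2241
χ² = 0.0542 + 2.7418 + 3.2449 + 0.0705 + 3.5692 + 4.2241 = 13.905
df = (2−1)(3−1) = 2. Since 13.905 > 9.21, reject the null hypothesis of independence at α = 0.01.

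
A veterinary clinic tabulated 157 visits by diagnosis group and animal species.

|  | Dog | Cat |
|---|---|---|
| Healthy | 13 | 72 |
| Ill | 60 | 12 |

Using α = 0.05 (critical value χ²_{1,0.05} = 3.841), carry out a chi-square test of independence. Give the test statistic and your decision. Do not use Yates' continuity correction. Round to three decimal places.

72.538; reject H₀

Row totals: 85, 72. Column totals: 73, 84. Grand total N = 157.
Expected counts (row total × column total / N):
  Healthy, Dog: 85×73/157 = 39.5223
  Healthy, Cat: 85×84/157 = 45.4777
  Ill, Dog: 72×73/157 = 33.4777
  Ill, Cat: 72×84/157 = 38.5223
Contributions (O − E)²/E:
  (13 − 39.5223)²/39.5223 = 17.7984
  (72 − 45.4777)²/45.4777 = 15.4676
  (60 − 33.4777)²/33.4777 = 21.0120
  (12 − 38.5223)²/38.5223 = 18.2604
χ² = 17.7984 + 15.4676 + 21.0120 + 18.2604 = 72.538
df = (2−1)(2−1) = 1. Since 72.538 > 3.841, reject the null hypothesis of independence at α = 0.05.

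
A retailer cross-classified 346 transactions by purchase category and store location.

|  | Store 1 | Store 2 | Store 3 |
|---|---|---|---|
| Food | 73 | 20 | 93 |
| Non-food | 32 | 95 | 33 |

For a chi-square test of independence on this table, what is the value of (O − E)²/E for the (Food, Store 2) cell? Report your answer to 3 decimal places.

Row total (Food) = 186; column total (Store 2) = 115; N = 346.
Expected count E = 186 × 115 / 346 = 61.8208.
Contribution = (O − E)²/E = (20 − 61.8208)² / 61.8208 = 28.291.

28.291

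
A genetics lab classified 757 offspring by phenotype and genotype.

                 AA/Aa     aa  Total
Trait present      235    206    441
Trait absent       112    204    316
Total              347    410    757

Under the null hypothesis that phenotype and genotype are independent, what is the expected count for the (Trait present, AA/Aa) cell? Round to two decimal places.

Row total (Trait present) = 441; column total (AA/Aa) = 347; grand total N = 757.
Expected count = (row total × column total) / N = 441 × 347 / 757 = 202.15.

202.15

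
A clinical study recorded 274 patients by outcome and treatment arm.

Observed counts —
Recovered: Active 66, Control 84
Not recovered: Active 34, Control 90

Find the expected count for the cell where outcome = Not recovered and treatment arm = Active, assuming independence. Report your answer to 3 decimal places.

Row total (Not recovered) = 124; column total (Active) = 100; grand total N = 274.
Expected count = (row total × column total) / N = 124 × 100 / 274 = 45.255.

45.255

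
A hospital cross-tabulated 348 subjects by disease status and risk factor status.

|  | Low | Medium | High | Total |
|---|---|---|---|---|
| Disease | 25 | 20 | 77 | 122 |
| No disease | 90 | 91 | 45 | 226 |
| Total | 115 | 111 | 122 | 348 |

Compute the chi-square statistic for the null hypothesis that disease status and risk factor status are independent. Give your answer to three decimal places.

65.298

Grand total N = 348.
Expected counts (row total × column total / N):
  Disease, Low: 122×115/348 = 40.316092
  Disease, Medium: 122×111/348 = 38.913793
  Disease, High: 122×122/348 = 42.770115
  No disease, Low: 226×115/348 = 74.683908
  No disease, Medium: 226×111/348 = 72.086207
  No disease, High: 226×122/348 = 79.229885
Contributions (O − E)²/E:
  (25 − 40.316092)²/40.316092 = 5.8186
  (20 − 38.913793)²/38.913793 = 9.1929
  (77 − 42.770115)²/42.770115 = 27.3949
  (90 − 74.683908)²/74.683908 = 3.1410
  (91 − 72.086207)²/72.086207 = 4.9626
  (45 − 79.229885)²/79.229885 = 14.7884
χ² = 5.8186 + 9.1929 + 27.3949 + 3.1410 + 4.9626 + 14.7884 = 65.298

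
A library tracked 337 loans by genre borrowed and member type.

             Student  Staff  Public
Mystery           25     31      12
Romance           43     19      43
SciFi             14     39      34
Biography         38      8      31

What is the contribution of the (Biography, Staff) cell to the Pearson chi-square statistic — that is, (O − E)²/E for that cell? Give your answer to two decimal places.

9.05

Row total (Biography) = 77; column total (Staff) = 97; N = 337.
Expected count E = 77 × 97 / 337 = 22.163.
Contribution = (O − E)²/E = (8 − 22.163)² / 22.163 = 9.05.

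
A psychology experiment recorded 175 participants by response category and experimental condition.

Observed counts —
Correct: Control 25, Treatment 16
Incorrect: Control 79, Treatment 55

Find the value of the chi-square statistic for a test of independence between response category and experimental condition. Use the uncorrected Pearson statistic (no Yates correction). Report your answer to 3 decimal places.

0.053

Row totals: 41, 134. Column totals: 104, 71. Grand total N = 175.
Expected counts (row total × column total / N):
  Correct, Control: 41×104/175 = 24.3657
  Correct, Treatment: 41×71/175 = 16.6343
  Incorrect, Control: 134×104/175 = 79.6343
  Incorrect, Treatment: 134×71/175 = 54.3657
Contributions (O − E)²/E:
  (25 − 24.3657)²/24.3657 = 0.0165
  (16 − 16.6343)²/16.6343 = 0.0242
  (79 − 79.6343)²/79.6343 = 0.0051
  (55 − 54.3657)²/54.3657 = 0.0074
χ² = 0.0165 + 0.0242 + 0.0051 + 0.0074 = 0.053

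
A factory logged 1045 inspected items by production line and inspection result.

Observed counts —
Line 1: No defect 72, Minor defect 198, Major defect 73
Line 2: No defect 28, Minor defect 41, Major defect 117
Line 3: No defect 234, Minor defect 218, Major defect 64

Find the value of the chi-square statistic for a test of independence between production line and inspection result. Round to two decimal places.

239.48

Row totals: 343, 186, 516. Column totals: 334, 457, 254. Grand total N = 1045.
Expected counts (row total × column total / N):
  Line 1, No defect: 343×334/1045 = 109.629
  Line 1, Minor defect: 343×457/1045 = 150.001
  Line 1, Major defect: 343×254/1045 = 83.370
  Line 2, No defect: 186×334/1045 = 59.449
  Line 2, Minor defect: 186×457/1045 = 81.342
  Line 2, Major defect: 186×254/1045 = 45.210
  Line 3, No defect: 516×334/1045 = 164.922
  Line 3, Minor defect: 516×457/1045 = 225.657
  Line 3, Major defect: 516×254/1045 = 125.420
Contributions (O − E)²/E:
  (72 − 109.629)²/109.629 = 12.9158
  (198 − 150.001)²/150.001 = 15.3593
  (73 − 83.370)²/83.370 = 1.2899
  (28 − 59.449)²/59.449 = 16.6368
  (41 − 81.342)²/81.342 = 20.0078
  (117 − 45.210)²/45.210 = 113.9970
  (234 − 164.922)²/164.922 = 28.9335
  (218 − 225.657)²/225.657 = 0.2598
  (64 − 125.420)²/125.420 = 30.0783
χ² = 12.9158 + 15.3593 + 1.2899 + 16.6368 + 20.0078 + 113.9970 + 28.9335 + 0.2598 + 30.0783 = 239.48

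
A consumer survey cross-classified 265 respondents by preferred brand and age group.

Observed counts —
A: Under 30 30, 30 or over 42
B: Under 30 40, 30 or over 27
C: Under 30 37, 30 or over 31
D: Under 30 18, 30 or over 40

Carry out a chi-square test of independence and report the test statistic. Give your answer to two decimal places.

12.59

Row totals: 72, 67, 68, 58. Column totals: 125, 140. Grand total N = 265.
Expected counts (row total × column total / N):
  A, Under 30: 72×125/265 = 33.962
  A, 30 or over: 72×140/265 = 38.038
  B, Under 30: 67×125/265 = 31.604
  B, 30 or over: 67×140/265 = 35.396
  C, Under 30: 68×125/265 = 32.075
  C, 30 or over: 68×140/265 = 35.925
  D, Under 30: 58×125/265 = 27.358
  D, 30 or over: 58×140/265 = 30.642
Contributions (O − E)²/E:
  (30 − 33.962)²/33.962 = 0.4622
  (42 − 38.038)²/38.038 = 0.4127
  (40 − 31.604)²/31.604 = 2.2305
  (27 − 35.396)²/35.396 = 1.9915
  (37 − 32.075)²/32.075 = 0.7562
  (31 − 35.925)²/35.925 = 0.6752
  (18 − 27.358)²/27.358 = 3.2010
  (40 − 30.642)²/30.642 = 2.8579
χ² = 0.4622 + 0.4127 + 2.2305 + 1.9915 + 0.7562 + 0.6752 + 3.2010 + 2.8579 = 12.59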